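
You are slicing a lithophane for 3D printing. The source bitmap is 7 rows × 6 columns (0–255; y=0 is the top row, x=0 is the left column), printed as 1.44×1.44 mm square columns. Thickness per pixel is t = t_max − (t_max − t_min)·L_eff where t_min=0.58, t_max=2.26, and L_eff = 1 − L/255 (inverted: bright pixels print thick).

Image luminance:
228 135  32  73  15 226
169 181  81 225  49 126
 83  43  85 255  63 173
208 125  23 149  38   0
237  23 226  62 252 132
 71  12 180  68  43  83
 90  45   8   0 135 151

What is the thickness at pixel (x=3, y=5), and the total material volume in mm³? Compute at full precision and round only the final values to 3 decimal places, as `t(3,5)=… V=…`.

span = t_max - t_min = 2.26 - 0.58 = 1.680
L(3,5) = 68, L_eff = 1 - 68/255 = 0.733333 (inverted)
t(3,5) = 2.26 - 1.680·0.733333 = 1.028
Σt over all 7·6 pixels = 116207/2125 ≈ 54.6856471
V = pitch²·Σt = 1.44²·116207/2125 = 113.396

t(3,5)=1.028 V=113.396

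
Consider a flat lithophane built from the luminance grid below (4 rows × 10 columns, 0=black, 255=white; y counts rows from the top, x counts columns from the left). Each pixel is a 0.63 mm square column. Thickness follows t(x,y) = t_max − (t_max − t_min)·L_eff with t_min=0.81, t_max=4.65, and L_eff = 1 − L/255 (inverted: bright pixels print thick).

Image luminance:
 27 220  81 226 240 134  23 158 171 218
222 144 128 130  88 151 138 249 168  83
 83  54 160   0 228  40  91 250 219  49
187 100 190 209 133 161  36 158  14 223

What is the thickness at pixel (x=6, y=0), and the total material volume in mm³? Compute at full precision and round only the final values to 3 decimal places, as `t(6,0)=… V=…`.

span = t_max - t_min = 4.65 - 0.81 = 3.840
L(6,0) = 23, L_eff = 1 - 23/255 = 0.909804 (inverted)
t(6,0) = 4.65 - 3.840·0.909804 = 1.156
Σt over all 4·10 pixels = 247538/2125 ≈ 116.4884706
V = pitch²·Σt = 0.63²·247538/2125 = 46.234

t(6,0)=1.156 V=46.234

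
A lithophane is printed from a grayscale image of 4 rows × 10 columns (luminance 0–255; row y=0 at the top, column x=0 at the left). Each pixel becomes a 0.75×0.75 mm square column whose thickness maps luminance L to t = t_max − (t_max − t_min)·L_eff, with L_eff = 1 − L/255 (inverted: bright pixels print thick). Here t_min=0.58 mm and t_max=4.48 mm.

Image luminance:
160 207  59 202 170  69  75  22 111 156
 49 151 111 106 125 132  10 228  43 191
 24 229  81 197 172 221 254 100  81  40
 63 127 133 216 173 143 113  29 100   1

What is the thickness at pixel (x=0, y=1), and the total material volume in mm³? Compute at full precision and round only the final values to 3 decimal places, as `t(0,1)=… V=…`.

span = t_max - t_min = 4.48 - 0.58 = 3.900
L(0,1) = 49, L_eff = 1 - 49/255 = 0.807843 (inverted)
t(0,1) = 4.48 - 3.900·0.807843 = 1.329
Σt over all 4·10 pixels = 41541/425 ≈ 97.7435294
V = pitch²·Σt = 0.75²·41541/425 = 54.981

t(0,1)=1.329 V=54.981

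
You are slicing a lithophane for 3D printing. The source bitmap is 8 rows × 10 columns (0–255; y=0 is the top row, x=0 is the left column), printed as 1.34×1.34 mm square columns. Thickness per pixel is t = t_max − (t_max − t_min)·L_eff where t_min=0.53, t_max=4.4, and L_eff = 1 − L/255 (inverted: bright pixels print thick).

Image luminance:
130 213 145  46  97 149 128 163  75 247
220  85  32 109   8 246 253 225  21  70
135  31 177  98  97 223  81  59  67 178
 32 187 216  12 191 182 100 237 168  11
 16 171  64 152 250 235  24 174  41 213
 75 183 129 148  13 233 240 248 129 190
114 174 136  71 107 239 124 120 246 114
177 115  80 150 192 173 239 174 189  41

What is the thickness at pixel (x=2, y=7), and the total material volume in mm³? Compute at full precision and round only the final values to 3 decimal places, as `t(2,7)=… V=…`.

span = t_max - t_min = 4.4 - 0.53 = 3.870
L(2,7) = 80, L_eff = 1 - 80/255 = 0.686275 (inverted)
t(2,7) = 4.4 - 3.870·0.686275 = 1.744
Σt over all 8·10 pixels = 1785463/8500 ≈ 210.0544706
V = pitch²·Σt = 1.34²·1785463/8500 = 377.174

t(2,7)=1.744 V=377.174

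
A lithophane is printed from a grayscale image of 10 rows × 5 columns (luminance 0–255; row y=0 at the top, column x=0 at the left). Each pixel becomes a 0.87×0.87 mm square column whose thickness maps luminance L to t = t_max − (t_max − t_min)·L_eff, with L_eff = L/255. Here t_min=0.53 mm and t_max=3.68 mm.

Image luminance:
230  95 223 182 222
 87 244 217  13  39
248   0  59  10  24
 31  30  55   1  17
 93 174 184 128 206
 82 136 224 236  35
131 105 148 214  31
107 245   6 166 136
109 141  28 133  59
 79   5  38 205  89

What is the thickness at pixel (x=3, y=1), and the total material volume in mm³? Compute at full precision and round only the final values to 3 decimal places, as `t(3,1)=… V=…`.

span = t_max - t_min = 3.68 - 0.53 = 3.150
L(3,1) = 13, L_eff = 13/255 = 0.050980
t(3,1) = 3.68 - 3.150·0.050980 = 3.519
Σt over all 10·5 pixels = 1931/17 ≈ 113.5882353
V = pitch²·Σt = 0.87²·1931/17 = 85.975

t(3,1)=3.519 V=85.975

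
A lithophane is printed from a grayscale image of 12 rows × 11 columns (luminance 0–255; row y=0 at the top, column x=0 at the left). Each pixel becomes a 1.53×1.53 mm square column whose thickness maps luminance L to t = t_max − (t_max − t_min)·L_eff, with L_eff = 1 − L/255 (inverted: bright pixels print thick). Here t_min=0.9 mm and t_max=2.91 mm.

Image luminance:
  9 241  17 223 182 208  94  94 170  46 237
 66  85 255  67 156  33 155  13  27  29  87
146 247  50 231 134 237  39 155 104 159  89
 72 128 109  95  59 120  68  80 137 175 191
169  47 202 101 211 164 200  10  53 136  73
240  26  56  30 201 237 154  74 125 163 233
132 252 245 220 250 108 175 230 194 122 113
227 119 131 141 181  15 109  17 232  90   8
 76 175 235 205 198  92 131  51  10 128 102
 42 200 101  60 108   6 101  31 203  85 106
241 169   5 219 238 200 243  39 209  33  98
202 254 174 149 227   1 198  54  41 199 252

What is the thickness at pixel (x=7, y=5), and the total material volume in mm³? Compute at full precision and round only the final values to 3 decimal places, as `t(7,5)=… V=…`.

span = t_max - t_min = 2.91 - 0.9 = 2.010
L(7,5) = 74, L_eff = 1 - 74/255 = 0.709804 (inverted)
t(7,5) = 2.91 - 2.010·0.709804 = 1.483
Σt over all 12·11 pixels = 1088671/4250 ≈ 256.1578824
V = pitch²·Σt = 1.53²·1088671/4250 = 599.640

t(7,5)=1.483 V=599.640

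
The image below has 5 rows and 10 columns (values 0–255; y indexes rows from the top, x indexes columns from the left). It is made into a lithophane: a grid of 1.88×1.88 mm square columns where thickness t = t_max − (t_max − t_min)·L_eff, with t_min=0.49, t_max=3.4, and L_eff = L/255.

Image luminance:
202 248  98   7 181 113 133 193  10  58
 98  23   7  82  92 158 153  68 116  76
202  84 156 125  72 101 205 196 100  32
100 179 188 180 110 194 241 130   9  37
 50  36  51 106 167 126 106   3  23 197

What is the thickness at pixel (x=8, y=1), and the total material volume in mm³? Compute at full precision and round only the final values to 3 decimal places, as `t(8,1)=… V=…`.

span = t_max - t_min = 3.4 - 0.49 = 2.910
L(8,1) = 116, L_eff = 116/255 = 0.454902
t(8,1) = 3.4 - 2.910·0.454902 = 2.076
Σt over all 5·10 pixels = 449833/4250 ≈ 105.8430588
V = pitch²·Σt = 1.88²·449833/4250 = 374.092

t(8,1)=2.076 V=374.092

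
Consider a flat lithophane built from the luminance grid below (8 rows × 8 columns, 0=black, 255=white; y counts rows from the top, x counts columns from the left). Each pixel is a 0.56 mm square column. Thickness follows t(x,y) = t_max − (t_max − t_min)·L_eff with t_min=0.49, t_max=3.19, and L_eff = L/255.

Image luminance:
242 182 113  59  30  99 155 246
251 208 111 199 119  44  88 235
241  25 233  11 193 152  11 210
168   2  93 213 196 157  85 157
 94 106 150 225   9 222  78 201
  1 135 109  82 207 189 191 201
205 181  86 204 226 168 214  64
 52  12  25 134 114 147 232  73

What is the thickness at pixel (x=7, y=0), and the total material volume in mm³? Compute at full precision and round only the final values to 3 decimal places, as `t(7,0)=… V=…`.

t(7,0)=0.585 V=34.589

span = t_max - t_min = 3.19 - 0.49 = 2.700
L(7,0) = 246, L_eff = 246/255 = 0.964706
t(7,0) = 3.19 - 2.700·0.964706 = 0.585
Σt over all 8·8 pixels = 93751/850 ≈ 110.2952941
V = pitch²·Σt = 0.56²·93751/850 = 34.589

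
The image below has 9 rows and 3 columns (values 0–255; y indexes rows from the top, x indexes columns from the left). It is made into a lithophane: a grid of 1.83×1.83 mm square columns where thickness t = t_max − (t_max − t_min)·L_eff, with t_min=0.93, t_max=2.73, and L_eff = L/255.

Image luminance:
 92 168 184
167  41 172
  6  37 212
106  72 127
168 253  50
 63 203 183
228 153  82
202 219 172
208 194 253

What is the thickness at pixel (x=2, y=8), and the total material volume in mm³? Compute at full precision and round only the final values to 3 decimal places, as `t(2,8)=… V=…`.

span = t_max - t_min = 2.73 - 0.93 = 1.800
L(2,8) = 253, L_eff = 253/255 = 0.992157
t(2,8) = 2.73 - 1.800·0.992157 = 0.944
Σt over all 9·3 pixels = 77127/1700 ≈ 45.3688235
V = pitch²·Σt = 1.83²·77127/1700 = 151.936

t(2,8)=0.944 V=151.936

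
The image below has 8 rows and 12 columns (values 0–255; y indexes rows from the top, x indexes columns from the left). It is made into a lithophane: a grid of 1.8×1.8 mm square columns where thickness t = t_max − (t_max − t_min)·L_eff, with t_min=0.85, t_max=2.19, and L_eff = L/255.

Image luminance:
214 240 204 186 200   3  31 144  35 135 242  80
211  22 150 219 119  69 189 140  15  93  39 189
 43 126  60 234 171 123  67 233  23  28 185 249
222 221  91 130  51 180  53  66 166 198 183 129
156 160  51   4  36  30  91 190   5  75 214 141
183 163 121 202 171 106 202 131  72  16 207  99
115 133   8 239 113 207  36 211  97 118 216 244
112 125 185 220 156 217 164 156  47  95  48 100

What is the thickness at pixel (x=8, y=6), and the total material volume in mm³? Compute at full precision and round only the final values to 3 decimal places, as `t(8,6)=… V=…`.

t(8,6)=1.680 V=466.839

span = t_max - t_min = 2.19 - 0.85 = 1.340
L(8,6) = 97, L_eff = 97/255 = 0.380392
t(8,6) = 2.19 - 1.340·0.380392 = 1.680
Σt over all 8·12 pixels = 1837097/12750 ≈ 144.0860392
V = pitch²·Σt = 1.8²·1837097/12750 = 466.839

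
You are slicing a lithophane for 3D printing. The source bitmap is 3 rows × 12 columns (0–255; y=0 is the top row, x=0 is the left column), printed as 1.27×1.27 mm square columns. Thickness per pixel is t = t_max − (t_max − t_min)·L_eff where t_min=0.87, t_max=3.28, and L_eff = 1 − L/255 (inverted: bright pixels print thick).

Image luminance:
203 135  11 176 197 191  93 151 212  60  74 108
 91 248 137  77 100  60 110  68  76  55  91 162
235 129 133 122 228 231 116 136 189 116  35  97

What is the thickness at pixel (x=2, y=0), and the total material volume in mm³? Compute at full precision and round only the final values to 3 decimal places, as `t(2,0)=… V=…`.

t(2,0)=0.974 V=121.444

span = t_max - t_min = 3.28 - 0.87 = 2.410
L(2,0) = 11, L_eff = 1 - 11/255 = 0.956863 (inverted)
t(2,0) = 3.28 - 2.410·0.956863 = 0.974
Σt over all 3·12 pixels = 640011/8500 ≈ 75.2954118
V = pitch²·Σt = 1.27²·640011/8500 = 121.444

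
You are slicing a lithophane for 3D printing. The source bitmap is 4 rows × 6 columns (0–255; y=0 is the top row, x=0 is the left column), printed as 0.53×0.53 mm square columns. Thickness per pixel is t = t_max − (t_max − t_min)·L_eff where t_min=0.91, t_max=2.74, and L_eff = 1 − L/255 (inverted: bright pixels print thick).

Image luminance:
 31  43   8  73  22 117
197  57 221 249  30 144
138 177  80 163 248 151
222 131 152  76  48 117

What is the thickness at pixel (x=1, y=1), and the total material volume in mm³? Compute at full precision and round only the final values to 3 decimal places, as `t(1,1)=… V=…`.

span = t_max - t_min = 2.74 - 0.91 = 1.830
L(1,1) = 57, L_eff = 1 - 57/255 = 0.776471 (inverted)
t(1,1) = 2.74 - 1.830·0.776471 = 1.319
Σt over all 4·6 pixels = 72447/1700 ≈ 42.6158824
V = pitch²·Σt = 0.53²·72447/1700 = 11.971

t(1,1)=1.319 V=11.971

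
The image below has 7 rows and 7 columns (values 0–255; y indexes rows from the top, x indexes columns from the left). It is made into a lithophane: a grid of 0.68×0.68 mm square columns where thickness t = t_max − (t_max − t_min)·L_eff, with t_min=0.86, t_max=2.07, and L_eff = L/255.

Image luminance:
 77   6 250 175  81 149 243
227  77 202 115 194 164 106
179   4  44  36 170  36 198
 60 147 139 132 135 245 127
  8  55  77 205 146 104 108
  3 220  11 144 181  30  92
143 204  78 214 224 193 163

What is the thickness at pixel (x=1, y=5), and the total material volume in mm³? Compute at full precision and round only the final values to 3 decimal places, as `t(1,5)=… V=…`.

span = t_max - t_min = 2.07 - 0.86 = 1.210
L(1,5) = 220, L_eff = 220/255 = 0.862745
t(1,5) = 2.07 - 1.210·0.862745 = 1.026
Σt over all 7·7 pixels = 151802/2125 ≈ 71.4362353
V = pitch²·Σt = 0.68²·151802/2125 = 33.032

t(1,5)=1.026 V=33.032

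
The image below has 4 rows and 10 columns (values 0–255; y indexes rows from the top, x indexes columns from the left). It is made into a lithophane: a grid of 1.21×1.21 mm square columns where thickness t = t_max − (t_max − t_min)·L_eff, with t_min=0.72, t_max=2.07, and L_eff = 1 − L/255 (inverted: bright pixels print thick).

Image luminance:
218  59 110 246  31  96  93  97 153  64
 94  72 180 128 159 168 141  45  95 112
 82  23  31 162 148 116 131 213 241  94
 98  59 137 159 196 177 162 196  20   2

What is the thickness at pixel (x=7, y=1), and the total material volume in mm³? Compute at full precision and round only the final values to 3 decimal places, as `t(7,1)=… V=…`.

span = t_max - t_min = 2.07 - 0.72 = 1.350
L(7,1) = 45, L_eff = 1 - 45/255 = 0.823529 (inverted)
t(7,1) = 2.07 - 1.350·0.823529 = 0.958
Σt over all 4·10 pixels = 23058/425 ≈ 54.2541176
V = pitch²·Σt = 1.21²·23058/425 = 79.433

t(7,1)=0.958 V=79.433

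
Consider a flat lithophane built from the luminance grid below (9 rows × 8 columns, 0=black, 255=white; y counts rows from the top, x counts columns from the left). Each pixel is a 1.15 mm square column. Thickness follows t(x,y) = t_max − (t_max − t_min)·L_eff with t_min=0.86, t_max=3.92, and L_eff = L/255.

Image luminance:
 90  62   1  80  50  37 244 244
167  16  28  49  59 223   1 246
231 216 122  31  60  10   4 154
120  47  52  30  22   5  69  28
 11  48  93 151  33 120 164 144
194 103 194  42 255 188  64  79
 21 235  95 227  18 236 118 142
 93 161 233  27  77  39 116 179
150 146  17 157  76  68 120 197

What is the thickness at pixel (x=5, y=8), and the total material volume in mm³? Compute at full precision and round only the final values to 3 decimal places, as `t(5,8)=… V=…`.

span = t_max - t_min = 3.92 - 0.86 = 3.060
L(5,8) = 68, L_eff = 68/255 = 0.266667
t(5,8) = 3.92 - 3.060·0.266667 = 3.104
Σt over all 9·8 pixels = 190.692
V = pitch²·Σt = 1.15²·190.692 = 252.190

t(5,8)=3.104 V=252.190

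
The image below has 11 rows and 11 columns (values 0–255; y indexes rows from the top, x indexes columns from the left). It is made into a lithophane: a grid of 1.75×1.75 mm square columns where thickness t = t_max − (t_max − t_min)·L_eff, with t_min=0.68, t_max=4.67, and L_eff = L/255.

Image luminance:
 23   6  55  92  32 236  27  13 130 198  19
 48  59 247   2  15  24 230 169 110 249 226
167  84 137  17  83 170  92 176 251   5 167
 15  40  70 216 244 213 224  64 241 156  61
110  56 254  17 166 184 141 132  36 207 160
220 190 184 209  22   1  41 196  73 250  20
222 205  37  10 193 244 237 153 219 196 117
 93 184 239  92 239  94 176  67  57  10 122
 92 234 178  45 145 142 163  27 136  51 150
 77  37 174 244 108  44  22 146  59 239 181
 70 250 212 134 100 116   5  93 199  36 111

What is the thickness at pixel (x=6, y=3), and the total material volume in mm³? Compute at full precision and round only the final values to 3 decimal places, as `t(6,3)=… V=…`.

span = t_max - t_min = 4.67 - 0.68 = 3.990
L(6,3) = 224, L_eff = 224/255 = 0.878431
t(6,3) = 4.67 - 3.990·0.878431 = 1.165
Σt over all 11·11 pixels = 327.266
V = pitch²·Σt = 1.75²·327.266 = 1002.252

t(6,3)=1.165 V=1002.252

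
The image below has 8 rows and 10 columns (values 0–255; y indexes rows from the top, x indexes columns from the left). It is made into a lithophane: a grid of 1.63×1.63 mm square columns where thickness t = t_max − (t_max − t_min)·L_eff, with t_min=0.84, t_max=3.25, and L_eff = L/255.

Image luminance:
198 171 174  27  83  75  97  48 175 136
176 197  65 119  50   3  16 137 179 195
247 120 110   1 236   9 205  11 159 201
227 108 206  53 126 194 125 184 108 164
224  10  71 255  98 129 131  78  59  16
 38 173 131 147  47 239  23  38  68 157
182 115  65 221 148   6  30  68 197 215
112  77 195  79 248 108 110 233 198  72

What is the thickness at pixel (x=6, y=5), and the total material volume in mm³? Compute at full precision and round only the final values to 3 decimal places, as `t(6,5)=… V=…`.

t(6,5)=3.033 V=441.549

span = t_max - t_min = 3.25 - 0.84 = 2.410
L(6,5) = 23, L_eff = 23/255 = 0.090196
t(6,5) = 3.25 - 2.410·0.090196 = 3.033
Σt over all 8·10 pixels = 2118917/12750 ≈ 166.1895686
V = pitch²·Σt = 1.63²·2118917/12750 = 441.549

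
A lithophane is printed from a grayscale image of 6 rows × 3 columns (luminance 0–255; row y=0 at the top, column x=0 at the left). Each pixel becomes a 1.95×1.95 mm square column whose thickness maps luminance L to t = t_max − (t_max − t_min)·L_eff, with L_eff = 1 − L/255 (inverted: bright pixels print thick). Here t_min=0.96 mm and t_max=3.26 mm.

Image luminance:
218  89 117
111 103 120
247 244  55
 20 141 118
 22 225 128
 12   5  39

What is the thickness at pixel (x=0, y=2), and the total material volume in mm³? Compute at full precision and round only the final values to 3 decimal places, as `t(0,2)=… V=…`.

span = t_max - t_min = 3.26 - 0.96 = 2.300
L(0,2) = 247, L_eff = 1 - 247/255 = 0.031373 (inverted)
t(0,2) = 3.26 - 2.300·0.031373 = 3.188
Σt over all 6·3 pixels = 45193/1275 ≈ 35.4454902
V = pitch²·Σt = 1.95²·45193/1275 = 134.781

t(0,2)=3.188 V=134.781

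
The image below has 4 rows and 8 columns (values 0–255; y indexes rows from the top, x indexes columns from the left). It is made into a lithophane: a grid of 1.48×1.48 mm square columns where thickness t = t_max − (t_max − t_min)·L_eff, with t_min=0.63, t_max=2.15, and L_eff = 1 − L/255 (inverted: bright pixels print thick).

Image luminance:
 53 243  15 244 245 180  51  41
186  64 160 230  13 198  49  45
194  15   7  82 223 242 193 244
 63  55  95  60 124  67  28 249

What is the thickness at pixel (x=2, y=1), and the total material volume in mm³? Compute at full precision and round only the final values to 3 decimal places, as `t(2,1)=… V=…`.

t(2,1)=1.584 V=95.836

span = t_max - t_min = 2.15 - 0.63 = 1.520
L(2,1) = 160, L_eff = 1 - 160/255 = 0.372549 (inverted)
t(2,1) = 2.15 - 1.520·0.372549 = 1.584
Σt over all 4·8 pixels = 278924/6375 ≈ 43.7527843
V = pitch²·Σt = 1.48²·278924/6375 = 95.836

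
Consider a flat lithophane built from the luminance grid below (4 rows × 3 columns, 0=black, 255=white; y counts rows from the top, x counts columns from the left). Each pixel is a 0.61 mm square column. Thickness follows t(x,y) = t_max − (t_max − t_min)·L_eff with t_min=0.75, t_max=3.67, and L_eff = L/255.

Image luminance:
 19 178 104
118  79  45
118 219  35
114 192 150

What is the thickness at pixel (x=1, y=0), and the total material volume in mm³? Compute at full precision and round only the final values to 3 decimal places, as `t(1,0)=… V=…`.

t(1,0)=1.632 V=10.546

span = t_max - t_min = 3.67 - 0.75 = 2.920
L(1,0) = 178, L_eff = 178/255 = 0.698039
t(1,0) = 3.67 - 2.920·0.698039 = 1.632
Σt over all 4·3 pixels = 60224/2125 ≈ 28.3407059
V = pitch²·Σt = 0.61²·60224/2125 = 10.546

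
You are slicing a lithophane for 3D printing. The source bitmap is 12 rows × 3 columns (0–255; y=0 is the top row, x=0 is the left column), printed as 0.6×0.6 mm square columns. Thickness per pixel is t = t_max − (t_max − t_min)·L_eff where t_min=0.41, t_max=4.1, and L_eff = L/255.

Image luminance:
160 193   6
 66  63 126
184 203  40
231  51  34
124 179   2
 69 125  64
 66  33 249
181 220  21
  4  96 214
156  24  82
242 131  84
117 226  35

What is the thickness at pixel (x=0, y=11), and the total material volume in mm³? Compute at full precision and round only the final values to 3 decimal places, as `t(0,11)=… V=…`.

span = t_max - t_min = 4.1 - 0.41 = 3.690
L(0,11) = 117, L_eff = 117/255 = 0.458824
t(0,11) = 4.1 - 3.690·0.458824 = 2.407
Σt over all 12·3 pixels = 750177/8500 ≈ 88.2561176
V = pitch²·Σt = 0.6²·750177/8500 = 31.772

t(0,11)=2.407 V=31.772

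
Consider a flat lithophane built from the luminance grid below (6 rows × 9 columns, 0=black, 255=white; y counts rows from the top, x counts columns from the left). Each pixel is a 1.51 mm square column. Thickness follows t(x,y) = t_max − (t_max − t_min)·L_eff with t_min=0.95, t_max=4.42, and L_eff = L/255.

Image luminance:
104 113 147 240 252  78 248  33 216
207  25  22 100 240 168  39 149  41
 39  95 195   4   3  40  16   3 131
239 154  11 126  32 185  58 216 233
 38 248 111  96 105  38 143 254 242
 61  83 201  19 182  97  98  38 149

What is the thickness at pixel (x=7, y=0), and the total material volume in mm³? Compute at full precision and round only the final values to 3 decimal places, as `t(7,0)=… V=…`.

t(7,0)=3.971 V=345.485

span = t_max - t_min = 4.42 - 0.95 = 3.470
L(7,0) = 33, L_eff = 33/255 = 0.129412
t(7,0) = 4.42 - 3.470·0.129412 = 3.971
Σt over all 6·9 pixels = 257587/1700 ≈ 151.5217647
V = pitch²·Σt = 1.51²·257587/1700 = 345.485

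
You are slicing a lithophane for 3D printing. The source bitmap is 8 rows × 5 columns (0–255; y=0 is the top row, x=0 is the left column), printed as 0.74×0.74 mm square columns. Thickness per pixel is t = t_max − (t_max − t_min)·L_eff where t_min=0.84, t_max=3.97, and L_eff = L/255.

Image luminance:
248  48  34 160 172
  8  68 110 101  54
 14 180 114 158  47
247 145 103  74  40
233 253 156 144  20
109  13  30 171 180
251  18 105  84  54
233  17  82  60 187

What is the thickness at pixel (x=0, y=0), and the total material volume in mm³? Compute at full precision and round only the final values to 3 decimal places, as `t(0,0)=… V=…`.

span = t_max - t_min = 3.97 - 0.84 = 3.130
L(0,0) = 248, L_eff = 248/255 = 0.972549
t(0,0) = 3.97 - 3.130·0.972549 = 0.926
Σt over all 8·5 pixels = 105323/1020 ≈ 103.2578431
V = pitch²·Σt = 0.74²·105323/1020 = 56.544

t(0,0)=0.926 V=56.544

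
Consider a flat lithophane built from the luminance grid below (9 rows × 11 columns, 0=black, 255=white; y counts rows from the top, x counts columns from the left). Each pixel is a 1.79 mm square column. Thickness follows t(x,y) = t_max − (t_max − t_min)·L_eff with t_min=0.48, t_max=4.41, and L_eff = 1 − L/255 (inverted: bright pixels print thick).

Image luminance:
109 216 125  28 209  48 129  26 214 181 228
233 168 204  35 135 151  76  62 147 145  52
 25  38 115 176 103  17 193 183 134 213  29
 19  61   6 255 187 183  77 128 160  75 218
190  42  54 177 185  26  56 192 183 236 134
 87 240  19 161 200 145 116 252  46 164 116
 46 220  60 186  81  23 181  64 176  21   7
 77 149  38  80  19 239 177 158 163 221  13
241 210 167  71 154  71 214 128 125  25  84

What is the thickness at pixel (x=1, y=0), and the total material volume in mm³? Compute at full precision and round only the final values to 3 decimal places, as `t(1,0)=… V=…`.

t(1,0)=3.809 V=765.865

span = t_max - t_min = 4.41 - 0.48 = 3.930
L(1,0) = 216, L_eff = 1 - 216/255 = 0.152941 (inverted)
t(1,0) = 4.41 - 3.930·0.152941 = 3.809
Σt over all 9·11 pixels = 1015863/4250 ≈ 239.0265882
V = pitch²·Σt = 1.79²·1015863/4250 = 765.865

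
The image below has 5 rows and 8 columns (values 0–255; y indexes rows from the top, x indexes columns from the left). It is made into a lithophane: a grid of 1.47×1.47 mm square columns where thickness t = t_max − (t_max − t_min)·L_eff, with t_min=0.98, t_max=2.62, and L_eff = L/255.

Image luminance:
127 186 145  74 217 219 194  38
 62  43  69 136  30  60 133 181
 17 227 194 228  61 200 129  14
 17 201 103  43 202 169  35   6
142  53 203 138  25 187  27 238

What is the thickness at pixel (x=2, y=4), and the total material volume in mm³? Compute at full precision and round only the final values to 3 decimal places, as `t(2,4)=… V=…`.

t(2,4)=1.314 V=160.129

span = t_max - t_min = 2.62 - 0.98 = 1.640
L(2,4) = 203, L_eff = 203/255 = 0.796078
t(2,4) = 2.62 - 1.640·0.796078 = 1.314
Σt over all 5·8 pixels = 157469/2125 ≈ 74.1030588
V = pitch²·Σt = 1.47²·157469/2125 = 160.129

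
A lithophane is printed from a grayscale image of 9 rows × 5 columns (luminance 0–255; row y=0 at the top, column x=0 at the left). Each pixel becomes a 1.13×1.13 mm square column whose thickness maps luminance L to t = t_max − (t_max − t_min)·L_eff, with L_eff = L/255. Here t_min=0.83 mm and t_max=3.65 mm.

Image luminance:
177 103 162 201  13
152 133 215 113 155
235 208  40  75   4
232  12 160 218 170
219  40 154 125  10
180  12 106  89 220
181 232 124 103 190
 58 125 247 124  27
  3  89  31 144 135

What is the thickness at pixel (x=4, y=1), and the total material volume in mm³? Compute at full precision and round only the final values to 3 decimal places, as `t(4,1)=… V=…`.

span = t_max - t_min = 3.65 - 0.83 = 2.820
L(4,1) = 155, L_eff = 155/255 = 0.607843
t(4,1) = 3.65 - 2.820·0.607843 = 1.936
Σt over all 9·5 pixels = 100.706
V = pitch²·Σt = 1.13²·100.706 = 128.591

t(4,1)=1.936 V=128.591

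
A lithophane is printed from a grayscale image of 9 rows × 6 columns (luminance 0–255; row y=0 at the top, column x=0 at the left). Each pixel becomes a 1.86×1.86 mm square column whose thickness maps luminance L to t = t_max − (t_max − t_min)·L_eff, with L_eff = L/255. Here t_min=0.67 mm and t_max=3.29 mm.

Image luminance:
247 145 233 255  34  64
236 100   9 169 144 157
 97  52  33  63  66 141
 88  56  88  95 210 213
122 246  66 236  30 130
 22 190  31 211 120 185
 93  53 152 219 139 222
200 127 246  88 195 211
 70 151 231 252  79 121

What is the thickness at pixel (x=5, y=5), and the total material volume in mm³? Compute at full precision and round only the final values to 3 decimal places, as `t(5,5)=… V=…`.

span = t_max - t_min = 3.29 - 0.67 = 2.620
L(5,5) = 185, L_eff = 185/255 = 0.725490
t(5,5) = 3.29 - 2.620·0.725490 = 1.389
Σt over all 9·6 pixels = 645721/6375 ≈ 101.2895686
V = pitch²·Σt = 1.86²·645721/6375 = 350.421

t(5,5)=1.389 V=350.421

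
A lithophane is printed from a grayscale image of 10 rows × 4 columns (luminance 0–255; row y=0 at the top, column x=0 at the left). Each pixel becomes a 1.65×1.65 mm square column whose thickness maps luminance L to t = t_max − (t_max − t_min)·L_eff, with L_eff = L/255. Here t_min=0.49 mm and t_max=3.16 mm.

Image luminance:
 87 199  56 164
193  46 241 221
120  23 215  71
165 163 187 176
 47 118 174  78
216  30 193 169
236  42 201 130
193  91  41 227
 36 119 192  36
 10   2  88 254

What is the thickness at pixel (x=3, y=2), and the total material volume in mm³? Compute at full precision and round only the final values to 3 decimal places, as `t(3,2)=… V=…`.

t(3,2)=2.417 V=194.467

span = t_max - t_min = 3.16 - 0.49 = 2.670
L(3,2) = 71, L_eff = 71/255 = 0.278431
t(3,2) = 3.16 - 2.670·0.278431 = 2.417
Σt over all 10·4 pixels = 12143/170 ≈ 71.4294118
V = pitch²·Σt = 1.65²·12143/170 = 194.467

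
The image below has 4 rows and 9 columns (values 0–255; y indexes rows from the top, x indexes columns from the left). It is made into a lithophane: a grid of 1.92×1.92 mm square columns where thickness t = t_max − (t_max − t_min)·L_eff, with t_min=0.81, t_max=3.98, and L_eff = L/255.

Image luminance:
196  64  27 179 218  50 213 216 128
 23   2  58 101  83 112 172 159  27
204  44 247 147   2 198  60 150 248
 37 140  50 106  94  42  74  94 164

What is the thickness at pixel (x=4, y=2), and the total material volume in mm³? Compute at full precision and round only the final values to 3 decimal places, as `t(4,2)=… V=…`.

t(4,2)=3.955 V=338.968

span = t_max - t_min = 3.98 - 0.81 = 3.170
L(4,2) = 2, L_eff = 2/255 = 0.007843
t(4,2) = 3.98 - 3.170·0.007843 = 3.955
Σt over all 4·9 pixels = 2344747/25500 ≈ 91.9508627
V = pitch²·Σt = 1.92²·2344747/25500 = 338.968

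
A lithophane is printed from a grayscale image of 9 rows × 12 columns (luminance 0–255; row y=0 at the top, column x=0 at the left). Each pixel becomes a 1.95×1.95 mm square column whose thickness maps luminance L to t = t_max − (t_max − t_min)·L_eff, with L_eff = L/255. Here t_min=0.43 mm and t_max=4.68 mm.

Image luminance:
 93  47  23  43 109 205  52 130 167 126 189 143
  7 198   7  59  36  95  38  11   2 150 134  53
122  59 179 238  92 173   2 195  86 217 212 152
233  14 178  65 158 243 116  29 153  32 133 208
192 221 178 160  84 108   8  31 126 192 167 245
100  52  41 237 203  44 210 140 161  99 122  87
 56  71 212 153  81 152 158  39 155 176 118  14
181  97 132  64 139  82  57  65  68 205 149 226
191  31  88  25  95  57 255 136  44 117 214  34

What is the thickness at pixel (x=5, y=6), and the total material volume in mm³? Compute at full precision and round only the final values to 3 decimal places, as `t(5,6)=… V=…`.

t(5,6)=2.147 V=1113.841

span = t_max - t_min = 4.68 - 0.43 = 4.250
L(5,6) = 152, L_eff = 152/255 = 0.596078
t(5,6) = 4.68 - 4.250·0.596078 = 2.147
Σt over all 9·12 pixels = 87877/300 ≈ 292.9233333
V = pitch²·Σt = 1.95²·87877/300 = 1113.841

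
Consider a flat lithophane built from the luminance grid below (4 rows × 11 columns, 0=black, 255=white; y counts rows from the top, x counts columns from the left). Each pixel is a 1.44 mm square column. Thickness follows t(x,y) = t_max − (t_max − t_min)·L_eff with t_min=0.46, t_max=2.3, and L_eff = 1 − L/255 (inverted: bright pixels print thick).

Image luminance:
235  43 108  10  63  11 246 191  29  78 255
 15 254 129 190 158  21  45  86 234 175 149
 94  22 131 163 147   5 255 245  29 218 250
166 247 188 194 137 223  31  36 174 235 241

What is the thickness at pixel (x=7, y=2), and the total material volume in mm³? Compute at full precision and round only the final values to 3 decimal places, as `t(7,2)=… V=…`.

t(7,2)=2.228 V=134.078

span = t_max - t_min = 2.3 - 0.46 = 1.840
L(7,2) = 245, L_eff = 1 - 245/255 = 0.039216 (inverted)
t(7,2) = 2.3 - 1.840·0.039216 = 2.228
Σt over all 4·11 pixels = 137402/2125 ≈ 64.6597647
V = pitch²·Σt = 1.44²·137402/2125 = 134.078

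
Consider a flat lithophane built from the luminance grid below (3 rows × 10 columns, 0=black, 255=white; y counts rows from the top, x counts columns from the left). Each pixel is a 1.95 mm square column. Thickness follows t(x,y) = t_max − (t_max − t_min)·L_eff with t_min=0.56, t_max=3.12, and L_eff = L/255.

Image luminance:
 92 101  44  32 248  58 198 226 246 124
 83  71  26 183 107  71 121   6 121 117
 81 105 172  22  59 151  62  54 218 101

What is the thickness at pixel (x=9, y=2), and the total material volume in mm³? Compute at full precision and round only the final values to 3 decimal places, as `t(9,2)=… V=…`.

t(9,2)=2.106 V=229.939

span = t_max - t_min = 3.12 - 0.56 = 2.560
L(9,2) = 101, L_eff = 101/255 = 0.396078
t(9,2) = 3.12 - 2.560·0.396078 = 2.106
Σt over all 3·10 pixels = 1028/17 ≈ 60.4705882
V = pitch²·Σt = 1.95²·1028/17 = 229.939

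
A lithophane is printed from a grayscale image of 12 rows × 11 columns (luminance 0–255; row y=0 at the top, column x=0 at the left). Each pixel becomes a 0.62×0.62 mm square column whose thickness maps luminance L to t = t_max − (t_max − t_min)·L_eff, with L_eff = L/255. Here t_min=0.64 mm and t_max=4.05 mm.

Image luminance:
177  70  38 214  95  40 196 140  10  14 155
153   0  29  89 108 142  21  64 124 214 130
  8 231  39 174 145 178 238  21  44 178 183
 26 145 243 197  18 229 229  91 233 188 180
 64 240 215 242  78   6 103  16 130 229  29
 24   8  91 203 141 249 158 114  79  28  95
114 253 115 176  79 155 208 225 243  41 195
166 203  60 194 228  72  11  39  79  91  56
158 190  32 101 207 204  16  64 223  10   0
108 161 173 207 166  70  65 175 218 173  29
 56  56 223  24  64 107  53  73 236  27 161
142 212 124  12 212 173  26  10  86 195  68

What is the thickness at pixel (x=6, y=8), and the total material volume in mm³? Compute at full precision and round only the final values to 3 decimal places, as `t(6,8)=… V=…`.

t(6,8)=3.836 V=122.863

span = t_max - t_min = 4.05 - 0.64 = 3.410
L(6,8) = 16, L_eff = 16/255 = 0.062745
t(6,8) = 4.05 - 3.410·0.062745 = 3.836
Σt over all 12·11 pixels = 2037596/6375 ≈ 319.6229020
V = pitch²·Σt = 0.62²·2037596/6375 = 122.863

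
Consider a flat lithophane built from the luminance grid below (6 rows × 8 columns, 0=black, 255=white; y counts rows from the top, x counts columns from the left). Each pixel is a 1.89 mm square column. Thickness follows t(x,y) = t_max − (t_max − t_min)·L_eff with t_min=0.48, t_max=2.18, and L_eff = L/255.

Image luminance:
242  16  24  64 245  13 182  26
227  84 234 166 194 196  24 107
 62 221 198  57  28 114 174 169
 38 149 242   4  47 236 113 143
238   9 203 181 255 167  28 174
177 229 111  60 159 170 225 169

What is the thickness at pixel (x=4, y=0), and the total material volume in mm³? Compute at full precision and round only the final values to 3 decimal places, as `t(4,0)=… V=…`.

t(4,0)=0.547 V=216.755

span = t_max - t_min = 2.18 - 0.48 = 1.700
L(4,0) = 245, L_eff = 245/255 = 0.960784
t(4,0) = 2.18 - 1.700·0.960784 = 0.547
Σt over all 6·8 pixels = 60.68
V = pitch²·Σt = 1.89²·60.68 = 216.755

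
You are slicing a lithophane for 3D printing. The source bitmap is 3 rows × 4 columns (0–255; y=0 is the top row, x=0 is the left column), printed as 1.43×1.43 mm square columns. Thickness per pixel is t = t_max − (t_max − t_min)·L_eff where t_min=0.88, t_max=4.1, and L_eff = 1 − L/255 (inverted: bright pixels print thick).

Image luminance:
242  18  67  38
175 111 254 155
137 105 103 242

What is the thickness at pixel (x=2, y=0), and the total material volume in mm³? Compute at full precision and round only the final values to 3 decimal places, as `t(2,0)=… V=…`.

t(2,0)=1.726 V=64.123

span = t_max - t_min = 4.1 - 0.88 = 3.220
L(2,0) = 67, L_eff = 1 - 67/255 = 0.737255 (inverted)
t(2,0) = 4.1 - 3.220·0.737255 = 1.726
Σt over all 3·4 pixels = 133269/4250 ≈ 31.3574118
V = pitch²·Σt = 1.43²·133269/4250 = 64.123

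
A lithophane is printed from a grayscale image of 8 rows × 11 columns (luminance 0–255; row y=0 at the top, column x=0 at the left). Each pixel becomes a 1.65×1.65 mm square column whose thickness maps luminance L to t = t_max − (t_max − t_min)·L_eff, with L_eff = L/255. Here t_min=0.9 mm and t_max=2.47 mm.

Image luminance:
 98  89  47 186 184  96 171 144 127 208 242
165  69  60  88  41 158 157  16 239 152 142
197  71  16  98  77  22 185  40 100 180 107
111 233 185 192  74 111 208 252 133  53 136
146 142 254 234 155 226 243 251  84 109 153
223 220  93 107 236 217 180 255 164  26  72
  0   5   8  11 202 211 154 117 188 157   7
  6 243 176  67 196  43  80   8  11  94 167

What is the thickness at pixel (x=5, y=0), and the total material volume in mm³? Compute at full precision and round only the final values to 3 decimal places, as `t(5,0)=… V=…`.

span = t_max - t_min = 2.47 - 0.9 = 1.570
L(5,0) = 96, L_eff = 96/255 = 0.376471
t(5,0) = 2.47 - 1.570·0.376471 = 1.879
Σt over all 8·11 pixels = 1240441/8500 ≈ 145.9342353
V = pitch²·Σt = 1.65²·1240441/8500 = 397.306

t(5,0)=1.879 V=397.306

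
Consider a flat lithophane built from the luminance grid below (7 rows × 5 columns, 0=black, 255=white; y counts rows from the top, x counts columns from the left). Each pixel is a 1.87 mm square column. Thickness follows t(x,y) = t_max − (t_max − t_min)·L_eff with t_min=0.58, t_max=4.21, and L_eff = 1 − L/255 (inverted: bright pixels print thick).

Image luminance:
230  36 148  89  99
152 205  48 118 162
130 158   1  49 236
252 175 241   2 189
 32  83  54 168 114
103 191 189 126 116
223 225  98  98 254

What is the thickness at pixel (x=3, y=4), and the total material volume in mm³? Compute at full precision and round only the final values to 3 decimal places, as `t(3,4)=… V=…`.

t(3,4)=2.972 V=309.630

span = t_max - t_min = 4.21 - 0.58 = 3.630
L(3,4) = 168, L_eff = 1 - 168/255 = 0.341176 (inverted)
t(3,4) = 4.21 - 3.630·0.341176 = 2.972
Σt over all 7·5 pixels = 88.544
V = pitch²·Σt = 1.87²·88.544 = 309.630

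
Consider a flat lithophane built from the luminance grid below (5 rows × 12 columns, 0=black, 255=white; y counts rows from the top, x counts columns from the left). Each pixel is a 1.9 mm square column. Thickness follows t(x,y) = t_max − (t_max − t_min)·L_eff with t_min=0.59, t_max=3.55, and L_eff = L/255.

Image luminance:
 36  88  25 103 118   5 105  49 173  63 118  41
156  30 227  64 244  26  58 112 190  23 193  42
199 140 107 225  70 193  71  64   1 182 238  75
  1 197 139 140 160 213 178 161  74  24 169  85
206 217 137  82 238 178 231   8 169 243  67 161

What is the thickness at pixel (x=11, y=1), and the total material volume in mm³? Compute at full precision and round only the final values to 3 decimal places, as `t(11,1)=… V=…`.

span = t_max - t_min = 3.55 - 0.59 = 2.960
L(11,1) = 42, L_eff = 42/255 = 0.164706
t(11,1) = 3.55 - 2.960·0.164706 = 3.062
Σt over all 5·12 pixels = 271769/2125 ≈ 127.8912941
V = pitch²·Σt = 1.9²·271769/2125 = 461.688

t(11,1)=3.062 V=461.688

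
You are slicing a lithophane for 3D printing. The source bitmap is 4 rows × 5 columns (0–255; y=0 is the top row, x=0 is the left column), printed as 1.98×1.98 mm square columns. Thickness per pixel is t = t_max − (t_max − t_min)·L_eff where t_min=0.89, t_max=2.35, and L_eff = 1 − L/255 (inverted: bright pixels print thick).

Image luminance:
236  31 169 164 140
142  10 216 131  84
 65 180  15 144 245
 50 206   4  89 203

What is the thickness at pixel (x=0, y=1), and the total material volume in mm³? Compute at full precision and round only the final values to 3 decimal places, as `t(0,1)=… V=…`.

t(0,1)=1.703 V=126.437

span = t_max - t_min = 2.35 - 0.89 = 1.460
L(0,1) = 142, L_eff = 1 - 142/255 = 0.443137 (inverted)
t(0,1) = 2.35 - 1.460·0.443137 = 1.703
Σt over all 4·5 pixels = 205601/6375 ≈ 32.2511373
V = pitch²·Σt = 1.98²·205601/6375 = 126.437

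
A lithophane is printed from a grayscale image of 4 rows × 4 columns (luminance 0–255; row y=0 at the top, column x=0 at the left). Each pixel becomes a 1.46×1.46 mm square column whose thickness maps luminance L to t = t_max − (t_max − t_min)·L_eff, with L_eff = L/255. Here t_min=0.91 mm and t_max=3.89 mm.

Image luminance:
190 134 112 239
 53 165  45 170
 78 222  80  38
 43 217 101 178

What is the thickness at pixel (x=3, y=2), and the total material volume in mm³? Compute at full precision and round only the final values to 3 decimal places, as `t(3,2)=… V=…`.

span = t_max - t_min = 3.89 - 0.91 = 2.980
L(3,2) = 38, L_eff = 38/255 = 0.149020
t(3,2) = 3.89 - 2.980·0.149020 = 3.446
Σt over all 4·4 pixels = 3887/102 ≈ 38.1078431
V = pitch²·Σt = 1.46²·3887/102 = 81.231

t(3,2)=3.446 V=81.231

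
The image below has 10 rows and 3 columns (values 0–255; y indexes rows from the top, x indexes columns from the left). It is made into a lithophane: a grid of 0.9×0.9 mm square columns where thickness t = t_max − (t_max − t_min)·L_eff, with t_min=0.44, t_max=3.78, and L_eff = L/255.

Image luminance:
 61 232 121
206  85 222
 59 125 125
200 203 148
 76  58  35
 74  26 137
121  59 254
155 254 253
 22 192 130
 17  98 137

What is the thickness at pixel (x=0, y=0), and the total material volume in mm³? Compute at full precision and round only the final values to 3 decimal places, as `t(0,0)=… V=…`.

span = t_max - t_min = 3.78 - 0.44 = 3.340
L(0,0) = 61, L_eff = 61/255 = 0.239216
t(0,0) = 3.78 - 3.340·0.239216 = 2.981
Σt over all 10·3 pixels = 53137/850 ≈ 62.5141176
V = pitch²·Σt = 0.9²·53137/850 = 50.636

t(0,0)=2.981 V=50.636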